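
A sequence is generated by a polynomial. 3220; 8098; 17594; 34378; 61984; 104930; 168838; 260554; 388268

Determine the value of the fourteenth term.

1962658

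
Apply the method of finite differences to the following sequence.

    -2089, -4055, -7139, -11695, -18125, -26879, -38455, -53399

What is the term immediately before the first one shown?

-935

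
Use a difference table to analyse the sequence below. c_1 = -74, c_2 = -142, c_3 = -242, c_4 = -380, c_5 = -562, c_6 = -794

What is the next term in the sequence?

-68, -100, -138, -182, -232
-32, -38, -44, -50
-6, -6, -6
Constant third difference = -6, so extend:
-50 − 6 = -56;  -232 − 56 = -288;  -794 − 288 = -1082

-1082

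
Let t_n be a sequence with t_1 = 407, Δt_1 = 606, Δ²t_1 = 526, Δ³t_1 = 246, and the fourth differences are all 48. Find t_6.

Build the table forward from the leading diagonal:
Fourth differences: 48  48  48  48  48  48
Third differences: 246  294  342  390  438  486
Second differences: 526  772  1066  1408  1798  2236
First differences: 606  1132  1904  2970  4378  6176
t: 407  1013  2145  4049  7019  11397

11397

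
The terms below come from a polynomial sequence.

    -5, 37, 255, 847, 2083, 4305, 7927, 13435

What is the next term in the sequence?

21387

D1: 42, 218, 592, 1236, 2222, 3622, 5508
D2: 176, 374, 644, 986, 1400, 1886
D3: 198, 270, 342, 414, 486
D4: 72, 72, 72, 72
The fourth differences are constant (72).
486 + 72 = 558;  1886 + 558 = 2444;  5508 + 2444 = 7952;  13435 + 7952 = 21387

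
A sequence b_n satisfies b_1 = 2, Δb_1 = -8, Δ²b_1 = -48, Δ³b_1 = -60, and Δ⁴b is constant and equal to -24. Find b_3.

-62

Build the table forward from the leading diagonal:
Fourth differences: -24, -24, -24
Third differences: -60, -84, -108
Second differences: -48, -108, -192
First differences: -8, -56, -164
b: 2, -6, -62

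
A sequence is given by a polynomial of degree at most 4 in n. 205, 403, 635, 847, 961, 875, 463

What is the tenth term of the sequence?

-4349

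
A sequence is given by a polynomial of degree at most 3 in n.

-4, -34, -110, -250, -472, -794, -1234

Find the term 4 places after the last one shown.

Δ: -30  -76  -140  -222  -322  -440
Δ²: -46  -64  -82  -100  -118
Δ³: -18  -18  -18  -18
The third differences are constant (-18).
-118 − 18 = -136;  -440 − 136 = -576;  -1234 − 576 = -1810
-136 − 18 = -154;  -576 − 154 = -730;  -1810 − 730 = -2540
-154 − 18 = -172;  -730 − 172 = -902;  -2540 − 902 = -3442
-172 − 18 = -190;  -902 − 190 = -1092;  -3442 − 1092 = -4534

-4534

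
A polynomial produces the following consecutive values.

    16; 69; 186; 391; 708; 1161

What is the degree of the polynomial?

First differences: 53, 117, 205, 317, 453
Second differences: 64, 88, 112, 136
Third differences: 24, 24, 24
The third differences are constant, so the polynomial has degree 3.

3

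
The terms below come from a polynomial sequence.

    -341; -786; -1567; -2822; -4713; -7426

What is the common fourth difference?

First differences: -445, -781, -1255, -1891, -2713
Second differences: -336, -474, -636, -822
Third differences: -138, -162, -186
Fourth differences: -24, -24

-24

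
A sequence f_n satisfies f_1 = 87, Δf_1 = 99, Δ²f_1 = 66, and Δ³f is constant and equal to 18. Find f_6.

1422

Build the table forward from the leading diagonal:
Third differences: 18, 18, 18, 18, 18, 18
Second differences: 66, 84, 102, 120, 138, 156
First differences: 99, 165, 249, 351, 471, 609
f: 87, 186, 351, 600, 951, 1422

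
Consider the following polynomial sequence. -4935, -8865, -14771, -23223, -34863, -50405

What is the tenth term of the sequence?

-168393

-3930  -5906  -8452  -11640  -15542
-1976  -2546  -3188  -3902
-570  -642  -714
-72  -72
Constant fourth difference = -72, so extend:
-714 − 72 = -786;  -3902 − 786 = -4688;  -15542 − 4688 = -20230;  -50405 − 20230 = -70635
-786 − 72 = -858;  -4688 − 858 = -5546;  -20230 − 5546 = -25776;  -70635 − 25776 = -96411
-858 − 72 = -930;  -5546 − 930 = -6476;  -25776 − 6476 = -32252;  -96411 − 32252 = -128663
-930 − 72 = -1002;  -6476 − 1002 = -7478;  -32252 − 7478 = -39730;  -128663 − 39730 = -168393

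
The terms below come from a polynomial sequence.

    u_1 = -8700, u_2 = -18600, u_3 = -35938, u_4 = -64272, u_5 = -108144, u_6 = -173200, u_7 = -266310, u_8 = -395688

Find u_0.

-3544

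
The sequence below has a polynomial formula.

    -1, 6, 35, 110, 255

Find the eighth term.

1350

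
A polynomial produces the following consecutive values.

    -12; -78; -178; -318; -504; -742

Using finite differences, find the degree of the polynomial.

3

D1: -66, -100, -140, -186, -238
D2: -34, -40, -46, -52
D3: -6, -6, -6
The third differences are constant, so the polynomial has degree 3.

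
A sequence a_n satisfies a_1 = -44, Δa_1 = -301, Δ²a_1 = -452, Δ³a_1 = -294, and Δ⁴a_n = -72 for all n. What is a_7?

-15590

Build the table forward from the leading diagonal:
Fourth differences: -72  -72  -72  -72  -72  -72  -72
Third differences: -294  -366  -438  -510  -582  -654  -726
Second differences: -452  -746  -1112  -1550  -2060  -2642  -3296
First differences: -301  -753  -1499  -2611  -4161  -6221  -8863
a: -44  -345  -1098  -2597  -5208  -9369  -15590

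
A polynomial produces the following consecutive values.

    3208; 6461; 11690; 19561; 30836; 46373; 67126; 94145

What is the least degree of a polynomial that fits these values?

4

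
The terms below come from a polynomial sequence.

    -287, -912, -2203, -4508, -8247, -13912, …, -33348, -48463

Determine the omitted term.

Using the first 6 terms:
-625, -1291, -2305, -3739, -5665
-666, -1014, -1434, -1926
-348, -420, -492
-72, -72
Constant fourth difference = -72.
Extend forward: -492 − 72 = -564;  -1926 − 564 = -2490;  -5665 − 2490 = -8155;  -13912 − 8155 = -22067

-22067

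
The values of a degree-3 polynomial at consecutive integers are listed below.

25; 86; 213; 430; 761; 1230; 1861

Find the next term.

D1: 61, 127, 217, 331, 469, 631
D2: 66, 90, 114, 138, 162
D3: 24, 24, 24, 24
Third differences constant at 24.
162 + 24 = 186;  631 + 186 = 817;  1861 + 817 = 2678

2678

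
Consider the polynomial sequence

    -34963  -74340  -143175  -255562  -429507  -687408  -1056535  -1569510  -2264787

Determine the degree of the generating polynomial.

Δ: -39377, -68835, -112387, -173945, -257901, -369127, -512975, -695277
Δ²: -29458, -43552, -61558, -83956, -111226, -143848, -182302
Δ³: -14094, -18006, -22398, -27270, -32622, -38454
Δ⁴: -3912, -4392, -4872, -5352, -5832
Δ⁵: -480, -480, -480, -480
The fifth differences are constant, so the polynomial has degree 5.

5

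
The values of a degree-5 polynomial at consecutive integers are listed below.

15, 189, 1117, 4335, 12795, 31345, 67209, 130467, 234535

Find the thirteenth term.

1470867

D1: 174, 928, 3218, 8460, 18550, 35864, 63258, 104068
D2: 754, 2290, 5242, 10090, 17314, 27394, 40810
D3: 1536, 2952, 4848, 7224, 10080, 13416
D4: 1416, 1896, 2376, 2856, 3336
D5: 480, 480, 480, 480
The fifth differences are constant (480).
3336 + 480 = 3816;  13416 + 3816 = 17232;  40810 + 17232 = 58042;  104068 + 58042 = 162110;  234535 + 162110 = 396645
3816 + 480 = 4296;  17232 + 4296 = 21528;  58042 + 21528 = 79570;  162110 + 79570 = 241680;  396645 + 241680 = 638325
4296 + 480 = 4776;  21528 + 4776 = 26304;  79570 + 26304 = 105874;  241680 + 105874 = 347554;  638325 + 347554 = 985879
4776 + 480 = 5256;  26304 + 5256 = 31560;  105874 + 31560 = 137434;  347554 + 137434 = 484988;  985879 + 484988 = 1470867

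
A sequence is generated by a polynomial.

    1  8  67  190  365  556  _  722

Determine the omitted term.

Using the first 6 terms:
Δ: 7  59  123  175  191
Δ²: 52  64  52  16
Δ³: 12  -12  -36
Δ⁴: -24  -24
Constant fourth difference = -24.
Extend forward: -36 − 24 = -60;  16 − 60 = -44;  191 − 44 = 147;  556 + 147 = 703

703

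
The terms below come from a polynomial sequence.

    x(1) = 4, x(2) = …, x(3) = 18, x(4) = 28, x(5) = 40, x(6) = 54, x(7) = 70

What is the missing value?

Using the last 5 terms:
First differences: 10, 12, 14, 16
Second differences: 2, 2, 2
Constant second difference = 2.
Extend backward: 10 − 2 = 8;  18 − 8 = 10

10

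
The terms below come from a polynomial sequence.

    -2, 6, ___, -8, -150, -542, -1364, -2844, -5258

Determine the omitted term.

16

Using the last 6 terms:
-142  -392  -822  -1480  -2414
-250  -430  -658  -934
-180  -228  -276
-48  -48
Constant fourth difference = -48.
Extend backward: -180 + 48 = -132;  -250 + 132 = -118;  -142 + 118 = -24;  -8 + 24 = 16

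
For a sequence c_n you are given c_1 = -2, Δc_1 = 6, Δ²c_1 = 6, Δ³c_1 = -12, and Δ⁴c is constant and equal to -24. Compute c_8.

Build the table forward from the leading diagonal:
D4: -24, -24, -24, -24, -24, -24, -24, -24
D3: -12, -36, -60, -84, -108, -132, -156, -180
D2: 6, -6, -42, -102, -186, -294, -426, -582
D1: 6, 12, 6, -36, -138, -324, -618, -1044
c: -2, 4, 16, 22, -14, -152, -476, -1094

-1094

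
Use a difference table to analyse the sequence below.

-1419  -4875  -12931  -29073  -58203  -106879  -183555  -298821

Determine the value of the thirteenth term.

First differences: -3456, -8056, -16142, -29130, -48676, -76676, -115266
Second differences: -4600, -8086, -12988, -19546, -28000, -38590
Third differences: -3486, -4902, -6558, -8454, -10590
Fourth differences: -1416, -1656, -1896, -2136
Fifth differences: -240, -240, -240
Fifth differences constant at -240.
-2136 − 240 = -2376;  -10590 − 2376 = -12966;  -38590 − 12966 = -51556;  -115266 − 51556 = -166822;  -298821 − 166822 = -465643
-2376 − 240 = -2616;  -12966 − 2616 = -15582;  -51556 − 15582 = -67138;  -166822 − 67138 = -233960;  -465643 − 233960 = -699603
-2616 − 240 = -2856;  -15582 − 2856 = -18438;  -67138 − 18438 = -85576;  -233960 − 85576 = -319536;  -699603 − 319536 = -1019139
-2856 − 240 = -3096;  -18438 − 3096 = -21534;  -85576 − 21534 = -107110;  -319536 − 107110 = -426646;  -1019139 − 426646 = -1445785
-3096 − 240 = -3336;  -21534 − 3336 = -24870;  -107110 − 24870 = -131980;  -426646 − 131980 = -558626;  -1445785 − 558626 = -2004411

-2004411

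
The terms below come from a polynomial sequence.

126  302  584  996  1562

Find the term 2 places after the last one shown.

176  282  412  566
106  130  154
24  24
The third differences are constant (24).
154 + 24 = 178;  566 + 178 = 744;  1562 + 744 = 2306
178 + 24 = 202;  744 + 202 = 946;  2306 + 946 = 3252

3252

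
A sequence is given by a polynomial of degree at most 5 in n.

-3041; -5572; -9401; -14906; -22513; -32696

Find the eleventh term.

First differences: -2531, -3829, -5505, -7607, -10183
Second differences: -1298, -1676, -2102, -2576
Third differences: -378, -426, -474
Fourth differences: -48, -48
Constant fourth difference = -48, so extend:
-474 − 48 = -522;  -2576 − 522 = -3098;  -10183 − 3098 = -13281;  -32696 − 13281 = -45977
-522 − 48 = -570;  -3098 − 570 = -3668;  -13281 − 3668 = -16949;  -45977 − 16949 = -62926
-570 − 48 = -618;  -3668 − 618 = -4286;  -16949 − 4286 = -21235;  -62926 − 21235 = -84161
-618 − 48 = -666;  -4286 − 666 = -4952;  -21235 − 4952 = -26187;  -84161 − 26187 = -110348
-666 − 48 = -714;  -4952 − 714 = -5666;  -26187 − 5666 = -31853;  -110348 − 31853 = -142201

-142201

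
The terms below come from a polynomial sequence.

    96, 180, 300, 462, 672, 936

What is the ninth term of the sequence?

2112

First differences: 84  120  162  210  264
Second differences: 36  42  48  54
Third differences: 6  6  6
Constant third difference = 6, so extend:
54 + 6 = 60;  264 + 60 = 324;  936 + 324 = 1260
60 + 6 = 66;  324 + 66 = 390;  1260 + 390 = 1650
66 + 6 = 72;  390 + 72 = 462;  1650 + 462 = 2112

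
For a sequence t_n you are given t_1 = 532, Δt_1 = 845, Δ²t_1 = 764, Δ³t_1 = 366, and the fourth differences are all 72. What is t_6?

Build the table forward from the leading diagonal:
D4: 72, 72, 72, 72, 72, 72
D3: 366, 438, 510, 582, 654, 726
D2: 764, 1130, 1568, 2078, 2660, 3314
D1: 845, 1609, 2739, 4307, 6385, 9045
t: 532, 1377, 2986, 5725, 10032, 16417

16417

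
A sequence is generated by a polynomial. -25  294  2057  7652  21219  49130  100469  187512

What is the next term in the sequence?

Δ: 319  1763  5595  13567  27911  51339  87043
Δ²: 1444  3832  7972  14344  23428  35704
Δ³: 2388  4140  6372  9084  12276
Δ⁴: 1752  2232  2712  3192
Δ⁵: 480  480  480
Constant fifth difference = 480, so extend:
3192 + 480 = 3672;  12276 + 3672 = 15948;  35704 + 15948 = 51652;  87043 + 51652 = 138695;  187512 + 138695 = 326207

326207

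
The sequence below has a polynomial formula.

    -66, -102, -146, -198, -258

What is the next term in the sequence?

Δ: -36, -44, -52, -60
Δ²: -8, -8, -8
Constant second difference = -8, so extend:
-60 − 8 = -68;  -258 − 68 = -326

-326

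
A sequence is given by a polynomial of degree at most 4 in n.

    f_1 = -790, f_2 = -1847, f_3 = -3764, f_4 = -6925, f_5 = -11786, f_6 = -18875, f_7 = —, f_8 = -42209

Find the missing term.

Using the first 6 terms:
Δ: -1057  -1917  -3161  -4861  -7089
Δ²: -860  -1244  -1700  -2228
Δ³: -384  -456  -528
Δ⁴: -72  -72
Constant fourth difference = -72.
Extend forward: -528 − 72 = -600;  -2228 − 600 = -2828;  -7089 − 2828 = -9917;  -18875 − 9917 = -28792

-28792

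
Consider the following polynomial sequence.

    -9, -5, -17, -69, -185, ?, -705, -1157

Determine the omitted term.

-389

Using the first 5 terms:
Δ: 4  -12  -52  -116
Δ²: -16  -40  -64
Δ³: -24  -24
Constant third difference = -24.
Extend forward: -64 − 24 = -88;  -116 − 88 = -204;  -185 − 204 = -389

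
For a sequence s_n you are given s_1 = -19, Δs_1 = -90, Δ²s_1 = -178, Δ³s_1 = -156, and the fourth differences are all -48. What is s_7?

-7069

Build the table forward from the leading diagonal:
Δ⁴: -48, -48, -48, -48, -48, -48, -48
Δ³: -156, -204, -252, -300, -348, -396, -444
Δ²: -178, -334, -538, -790, -1090, -1438, -1834
Δ: -90, -268, -602, -1140, -1930, -3020, -4458
s: -19, -109, -377, -979, -2119, -4049, -7069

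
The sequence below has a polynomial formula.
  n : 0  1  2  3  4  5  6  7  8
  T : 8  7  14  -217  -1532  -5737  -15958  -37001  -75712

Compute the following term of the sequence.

-1, 7, -231, -1315, -4205, -10221, -21043, -38711
8, -238, -1084, -2890, -6016, -10822, -17668
-246, -846, -1806, -3126, -4806, -6846
-600, -960, -1320, -1680, -2040
-360, -360, -360, -360
The fifth differences are constant (-360).
-2040 − 360 = -2400;  -6846 − 2400 = -9246;  -17668 − 9246 = -26914;  -38711 − 26914 = -65625;  -75712 − 65625 = -141337

-141337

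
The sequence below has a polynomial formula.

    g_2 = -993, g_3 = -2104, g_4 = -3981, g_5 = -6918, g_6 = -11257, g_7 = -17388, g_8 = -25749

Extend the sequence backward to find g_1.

-402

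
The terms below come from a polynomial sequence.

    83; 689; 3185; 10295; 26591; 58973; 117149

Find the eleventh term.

First differences: 606  2496  7110  16296  32382  58176
Second differences: 1890  4614  9186  16086  25794
Third differences: 2724  4572  6900  9708
Fourth differences: 1848  2328  2808
Fifth differences: 480  480
Fifth differences constant at 480.
2808 + 480 = 3288;  9708 + 3288 = 12996;  25794 + 12996 = 38790;  58176 + 38790 = 96966;  117149 + 96966 = 214115
3288 + 480 = 3768;  12996 + 3768 = 16764;  38790 + 16764 = 55554;  96966 + 55554 = 152520;  214115 + 152520 = 366635
3768 + 480 = 4248;  16764 + 4248 = 21012;  55554 + 21012 = 76566;  152520 + 76566 = 229086;  366635 + 229086 = 595721
4248 + 480 = 4728;  21012 + 4728 = 25740;  76566 + 25740 = 102306;  229086 + 102306 = 331392;  595721 + 331392 = 927113

927113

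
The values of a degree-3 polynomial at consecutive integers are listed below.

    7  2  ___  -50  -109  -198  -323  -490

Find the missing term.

-15

Using the last 5 terms:
First differences: -59  -89  -125  -167
Second differences: -30  -36  -42
Third differences: -6  -6
Constant third difference = -6.
Extend backward: -30 + 6 = -24;  -59 + 24 = -35;  -50 + 35 = -15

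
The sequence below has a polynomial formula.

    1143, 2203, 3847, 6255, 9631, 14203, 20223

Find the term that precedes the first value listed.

1060  1644  2408  3376  4572  6020
584  764  968  1196  1448
180  204  228  252
24  24  24
The fourth differences are constant at 24.
Work back: 180 − 24 = 156;  584 − 156 = 428;  1060 − 428 = 632;  1143 − 632 = 511

511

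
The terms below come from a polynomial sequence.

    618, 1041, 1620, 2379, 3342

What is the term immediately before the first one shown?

327

D1: 423, 579, 759, 963
D2: 156, 180, 204
D3: 24, 24
The third differences are constant at 24.
Work back: 156 − 24 = 132;  423 − 132 = 291;  618 − 291 = 327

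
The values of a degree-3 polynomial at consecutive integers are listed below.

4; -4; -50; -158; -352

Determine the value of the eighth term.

D1: -8, -46, -108, -194
D2: -38, -62, -86
D3: -24, -24
Third differences constant at -24.
-86 − 24 = -110;  -194 − 110 = -304;  -352 − 304 = -656
-110 − 24 = -134;  -304 − 134 = -438;  -656 − 438 = -1094
-134 − 24 = -158;  -438 − 158 = -596;  -1094 − 596 = -1690

-1690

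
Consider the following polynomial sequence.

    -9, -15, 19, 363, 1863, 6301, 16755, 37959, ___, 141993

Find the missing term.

76663

Using the first 8 terms:
Δ: -6  34  344  1500  4438  10454  21204
Δ²: 40  310  1156  2938  6016  10750
Δ³: 270  846  1782  3078  4734
Δ⁴: 576  936  1296  1656
Δ⁵: 360  360  360
Constant fifth difference = 360.
Extend forward: 1656 + 360 = 2016;  4734 + 2016 = 6750;  10750 + 6750 = 17500;  21204 + 17500 = 38704;  37959 + 38704 = 76663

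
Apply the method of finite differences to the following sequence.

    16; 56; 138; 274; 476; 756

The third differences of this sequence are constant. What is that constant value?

12

First differences: 40, 82, 136, 202, 280
Second differences: 42, 54, 66, 78
Third differences: 12, 12, 12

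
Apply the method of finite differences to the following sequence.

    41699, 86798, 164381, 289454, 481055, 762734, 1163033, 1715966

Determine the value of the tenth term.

45099  77583  125073  191601  281679  400299  552933
32484  47490  66528  90078  118620  152634
15006  19038  23550  28542  34014
4032  4512  4992  5472
480  480  480
Constant fifth difference = 480, so extend:
5472 + 480 = 5952;  34014 + 5952 = 39966;  152634 + 39966 = 192600;  552933 + 192600 = 745533;  1715966 + 745533 = 2461499
5952 + 480 = 6432;  39966 + 6432 = 46398;  192600 + 46398 = 238998;  745533 + 238998 = 984531;  2461499 + 984531 = 3446030

3446030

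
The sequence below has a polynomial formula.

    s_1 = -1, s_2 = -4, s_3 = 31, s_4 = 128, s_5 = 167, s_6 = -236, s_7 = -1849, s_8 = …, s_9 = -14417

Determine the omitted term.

-5944

Using the first 7 terms:
-3, 35, 97, 39, -403, -1613
38, 62, -58, -442, -1210
24, -120, -384, -768
-144, -264, -384
-120, -120
Constant fifth difference = -120.
Extend forward: -384 − 120 = -504;  -768 − 504 = -1272;  -1210 − 1272 = -2482;  -1613 − 2482 = -4095;  -1849 − 4095 = -5944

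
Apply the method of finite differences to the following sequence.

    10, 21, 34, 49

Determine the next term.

66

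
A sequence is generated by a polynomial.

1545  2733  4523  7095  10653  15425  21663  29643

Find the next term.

39665

First differences: 1188  1790  2572  3558  4772  6238  7980
Second differences: 602  782  986  1214  1466  1742
Third differences: 180  204  228  252  276
Fourth differences: 24  24  24  24
Fourth differences constant at 24.
276 + 24 = 300;  1742 + 300 = 2042;  7980 + 2042 = 10022;  29643 + 10022 = 39665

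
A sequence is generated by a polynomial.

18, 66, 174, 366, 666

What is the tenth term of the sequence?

D1: 48, 108, 192, 300
D2: 60, 84, 108
D3: 24, 24
Constant third difference = 24, so extend:
108 + 24 = 132;  300 + 132 = 432;  666 + 432 = 1098
132 + 24 = 156;  432 + 156 = 588;  1098 + 588 = 1686
156 + 24 = 180;  588 + 180 = 768;  1686 + 768 = 2454
180 + 24 = 204;  768 + 204 = 972;  2454 + 972 = 3426
204 + 24 = 228;  972 + 228 = 1200;  3426 + 1200 = 4626

4626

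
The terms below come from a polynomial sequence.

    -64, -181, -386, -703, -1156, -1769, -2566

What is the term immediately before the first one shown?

-11

Δ: -117, -205, -317, -453, -613, -797
Δ²: -88, -112, -136, -160, -184
Δ³: -24, -24, -24, -24
The third differences are constant at -24.
Work back: -88 + 24 = -64;  -117 + 64 = -53;  -64 + 53 = -11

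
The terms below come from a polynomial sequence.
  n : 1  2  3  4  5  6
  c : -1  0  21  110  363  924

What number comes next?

1985

First differences: 1  21  89  253  561
Second differences: 20  68  164  308
Third differences: 48  96  144
Fourth differences: 48  48
Fourth differences constant at 48.
144 + 48 = 192;  308 + 192 = 500;  561 + 500 = 1061;  924 + 1061 = 1985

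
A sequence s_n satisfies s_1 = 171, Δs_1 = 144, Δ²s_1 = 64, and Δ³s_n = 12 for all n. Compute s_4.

Build the table forward from the leading diagonal:
D3: 12  12  12  12
D2: 64  76  88  100
D1: 144  208  284  372
s: 171  315  523  807

807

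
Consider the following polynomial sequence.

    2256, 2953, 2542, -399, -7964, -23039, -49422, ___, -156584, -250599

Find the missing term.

-91943

Using the first 7 terms:
Δ: 697  -411  -2941  -7565  -15075  -26383
Δ²: -1108  -2530  -4624  -7510  -11308
Δ³: -1422  -2094  -2886  -3798
Δ⁴: -672  -792  -912
Δ⁵: -120  -120
Constant fifth difference = -120.
Extend forward: -912 − 120 = -1032;  -3798 − 1032 = -4830;  -11308 − 4830 = -16138;  -26383 − 16138 = -42521;  -49422 − 42521 = -91943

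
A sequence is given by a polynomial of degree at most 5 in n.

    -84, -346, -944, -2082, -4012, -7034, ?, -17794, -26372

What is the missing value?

Using the first 6 terms:
Δ: -262, -598, -1138, -1930, -3022
Δ²: -336, -540, -792, -1092
Δ³: -204, -252, -300
Δ⁴: -48, -48
Constant fourth difference = -48.
Extend forward: -300 − 48 = -348;  -1092 − 348 = -1440;  -3022 − 1440 = -4462;  -7034 − 4462 = -11496

-11496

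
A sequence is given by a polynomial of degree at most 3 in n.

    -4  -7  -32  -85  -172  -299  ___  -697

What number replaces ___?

Using the first 6 terms:
First differences: -3, -25, -53, -87, -127
Second differences: -22, -28, -34, -40
Third differences: -6, -6, -6
Constant third difference = -6.
Extend forward: -40 − 6 = -46;  -127 − 46 = -173;  -299 − 173 = -472

-472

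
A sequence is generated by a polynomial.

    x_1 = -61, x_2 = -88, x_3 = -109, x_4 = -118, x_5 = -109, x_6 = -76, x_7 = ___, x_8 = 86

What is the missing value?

-13

Using the first 6 terms:
D1: -27  -21  -9  9  33
D2: 6  12  18  24
D3: 6  6  6
Constant third difference = 6.
Extend forward: 24 + 6 = 30;  33 + 30 = 63;  -76 + 63 = -13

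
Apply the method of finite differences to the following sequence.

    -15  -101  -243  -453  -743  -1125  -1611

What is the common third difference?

-12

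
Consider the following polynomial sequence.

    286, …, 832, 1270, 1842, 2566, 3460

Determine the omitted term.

510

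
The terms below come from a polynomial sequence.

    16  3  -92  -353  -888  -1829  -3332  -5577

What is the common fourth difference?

First differences: -13, -95, -261, -535, -941, -1503, -2245
Second differences: -82, -166, -274, -406, -562, -742
Third differences: -84, -108, -132, -156, -180
Fourth differences: -24, -24, -24, -24

-24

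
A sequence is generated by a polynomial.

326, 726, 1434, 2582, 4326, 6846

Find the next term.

10346

400, 708, 1148, 1744, 2520
308, 440, 596, 776
132, 156, 180
24, 24
Fourth differences constant at 24.
180 + 24 = 204;  776 + 204 = 980;  2520 + 980 = 3500;  6846 + 3500 = 10346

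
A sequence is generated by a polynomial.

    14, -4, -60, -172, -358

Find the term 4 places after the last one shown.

-2202

-18, -56, -112, -186
-38, -56, -74
-18, -18
Third differences constant at -18.
-74 − 18 = -92;  -186 − 92 = -278;  -358 − 278 = -636
-92 − 18 = -110;  -278 − 110 = -388;  -636 − 388 = -1024
-110 − 18 = -128;  -388 − 128 = -516;  -1024 − 516 = -1540
-128 − 18 = -146;  -516 − 146 = -662;  -1540 − 662 = -2202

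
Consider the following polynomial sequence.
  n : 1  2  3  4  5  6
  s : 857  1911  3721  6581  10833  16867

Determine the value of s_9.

50281

D1: 1054, 1810, 2860, 4252, 6034
D2: 756, 1050, 1392, 1782
D3: 294, 342, 390
D4: 48, 48
The fourth differences are constant (48).
390 + 48 = 438;  1782 + 438 = 2220;  6034 + 2220 = 8254;  16867 + 8254 = 25121
438 + 48 = 486;  2220 + 486 = 2706;  8254 + 2706 = 10960;  25121 + 10960 = 36081
486 + 48 = 534;  2706 + 534 = 3240;  10960 + 3240 = 14200;  36081 + 14200 = 50281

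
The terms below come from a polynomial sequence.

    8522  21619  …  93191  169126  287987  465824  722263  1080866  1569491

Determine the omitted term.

47348

Using the last 7 terms:
75935, 118861, 177837, 256439, 358603, 488625
42926, 58976, 78602, 102164, 130022
16050, 19626, 23562, 27858
3576, 3936, 4296
360, 360
Constant fifth difference = 360.
Extend backward: 3576 − 360 = 3216;  16050 − 3216 = 12834;  42926 − 12834 = 30092;  75935 − 30092 = 45843;  93191 − 45843 = 47348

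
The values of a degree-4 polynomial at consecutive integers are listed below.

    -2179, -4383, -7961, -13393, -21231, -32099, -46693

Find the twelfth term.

-204953

Δ: -2204, -3578, -5432, -7838, -10868, -14594
Δ²: -1374, -1854, -2406, -3030, -3726
Δ³: -480, -552, -624, -696
Δ⁴: -72, -72, -72
Constant fourth difference = -72, so extend:
-696 − 72 = -768;  -3726 − 768 = -4494;  -14594 − 4494 = -19088;  -46693 − 19088 = -65781
-768 − 72 = -840;  -4494 − 840 = -5334;  -19088 − 5334 = -24422;  -65781 − 24422 = -90203
-840 − 72 = -912;  -5334 − 912 = -6246;  -24422 − 6246 = -30668;  -90203 − 30668 = -120871
-912 − 72 = -984;  -6246 − 984 = -7230;  -30668 − 7230 = -37898;  -120871 − 37898 = -158769
-984 − 72 = -1056;  -7230 − 1056 = -8286;  -37898 − 8286 = -46184;  -158769 − 46184 = -204953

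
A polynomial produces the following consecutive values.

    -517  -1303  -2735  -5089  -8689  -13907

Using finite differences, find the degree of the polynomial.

First differences: -786, -1432, -2354, -3600, -5218
Second differences: -646, -922, -1246, -1618
Third differences: -276, -324, -372
Fourth differences: -48, -48
The fourth differences are constant, so the polynomial has degree 4.

4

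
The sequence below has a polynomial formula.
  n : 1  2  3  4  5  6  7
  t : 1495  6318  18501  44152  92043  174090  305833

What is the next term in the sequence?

First differences: 4823, 12183, 25651, 47891, 82047, 131743
Second differences: 7360, 13468, 22240, 34156, 49696
Third differences: 6108, 8772, 11916, 15540
Fourth differences: 2664, 3144, 3624
Fifth differences: 480, 480
Fifth differences constant at 480.
3624 + 480 = 4104;  15540 + 4104 = 19644;  49696 + 19644 = 69340;  131743 + 69340 = 201083;  305833 + 201083 = 506916

506916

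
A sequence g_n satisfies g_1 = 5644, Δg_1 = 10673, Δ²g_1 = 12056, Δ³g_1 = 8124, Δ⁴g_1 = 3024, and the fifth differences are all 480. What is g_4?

81955

Build the table forward from the leading diagonal:
D5: 480  480  480  480
D4: 3024  3504  3984  4464
D3: 8124  11148  14652  18636
D2: 12056  20180  31328  45980
D1: 10673  22729  42909  74237
g: 5644  16317  39046  81955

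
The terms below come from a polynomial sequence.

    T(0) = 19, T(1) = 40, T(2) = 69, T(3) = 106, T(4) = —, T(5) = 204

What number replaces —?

151

Using the first 4 terms:
Δ: 21, 29, 37
Δ²: 8, 8
Constant second difference = 8.
Extend forward: 37 + 8 = 45;  106 + 45 = 151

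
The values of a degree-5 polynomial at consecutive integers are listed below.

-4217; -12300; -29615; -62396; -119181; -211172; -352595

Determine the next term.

First differences: -8083  -17315  -32781  -56785  -91991  -141423
Second differences: -9232  -15466  -24004  -35206  -49432
Third differences: -6234  -8538  -11202  -14226
Fourth differences: -2304  -2664  -3024
Fifth differences: -360  -360
The fifth differences are constant (-360).
-3024 − 360 = -3384;  -14226 − 3384 = -17610;  -49432 − 17610 = -67042;  -141423 − 67042 = -208465;  -352595 − 208465 = -561060

-561060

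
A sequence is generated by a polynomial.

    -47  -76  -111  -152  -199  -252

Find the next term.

-311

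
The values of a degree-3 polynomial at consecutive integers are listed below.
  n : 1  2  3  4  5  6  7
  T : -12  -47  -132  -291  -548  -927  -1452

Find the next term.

-2147

D1: -35, -85, -159, -257, -379, -525
D2: -50, -74, -98, -122, -146
D3: -24, -24, -24, -24
Constant third difference = -24, so extend:
-146 − 24 = -170;  -525 − 170 = -695;  -1452 − 695 = -2147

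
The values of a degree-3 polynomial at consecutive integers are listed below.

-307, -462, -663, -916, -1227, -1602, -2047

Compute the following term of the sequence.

-2568

-155  -201  -253  -311  -375  -445
-46  -52  -58  -64  -70
-6  -6  -6  -6
Third differences constant at -6.
-70 − 6 = -76;  -445 − 76 = -521;  -2047 − 521 = -2568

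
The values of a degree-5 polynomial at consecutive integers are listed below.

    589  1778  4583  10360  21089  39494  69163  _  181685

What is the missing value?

114668

Using the first 7 terms:
D1: 1189  2805  5777  10729  18405  29669
D2: 1616  2972  4952  7676  11264
D3: 1356  1980  2724  3588
D4: 624  744  864
D5: 120  120
Constant fifth difference = 120.
Extend forward: 864 + 120 = 984;  3588 + 984 = 4572;  11264 + 4572 = 15836;  29669 + 15836 = 45505;  69163 + 45505 = 114668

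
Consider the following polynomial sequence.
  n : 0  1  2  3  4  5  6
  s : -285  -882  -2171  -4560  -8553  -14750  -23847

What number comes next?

Δ: -597, -1289, -2389, -3993, -6197, -9097
Δ²: -692, -1100, -1604, -2204, -2900
Δ³: -408, -504, -600, -696
Δ⁴: -96, -96, -96
Fourth differences constant at -96.
-696 − 96 = -792;  -2900 − 792 = -3692;  -9097 − 3692 = -12789;  -23847 − 12789 = -36636

-36636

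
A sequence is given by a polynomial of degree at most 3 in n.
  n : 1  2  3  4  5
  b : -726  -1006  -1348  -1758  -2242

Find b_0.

-502

Δ: -280  -342  -410  -484
Δ²: -62  -68  -74
Δ³: -6  -6
The third differences are constant at -6.
Work back: -62 + 6 = -56;  -280 + 56 = -224;  -726 + 224 = -502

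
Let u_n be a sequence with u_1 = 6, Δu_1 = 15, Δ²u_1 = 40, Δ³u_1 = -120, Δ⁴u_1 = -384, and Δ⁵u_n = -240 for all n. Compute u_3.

76

Build the table forward from the leading diagonal:
Fifth differences: -240, -240, -240
Fourth differences: -384, -624, -864
Third differences: -120, -504, -1128
Second differences: 40, -80, -584
First differences: 15, 55, -25
u: 6, 21, 76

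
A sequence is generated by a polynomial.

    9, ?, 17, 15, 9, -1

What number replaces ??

Using the last 4 terms:
First differences: -2, -6, -10
Second differences: -4, -4
Constant second difference = -4.
Extend backward: -2 + 4 = 2;  17 − 2 = 15

15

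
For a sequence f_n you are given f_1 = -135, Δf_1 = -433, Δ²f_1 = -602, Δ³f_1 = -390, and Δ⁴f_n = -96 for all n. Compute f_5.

Build the table forward from the leading diagonal:
D4: -96, -96, -96, -96, -96
D3: -390, -486, -582, -678, -774
D2: -602, -992, -1478, -2060, -2738
D1: -433, -1035, -2027, -3505, -5565
f: -135, -568, -1603, -3630, -7135

-7135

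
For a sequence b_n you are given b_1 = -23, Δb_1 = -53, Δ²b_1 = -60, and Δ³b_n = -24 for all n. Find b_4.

-386

Build the table forward from the leading diagonal:
D3: -24  -24  -24  -24
D2: -60  -84  -108  -132
D1: -53  -113  -197  -305
b: -23  -76  -189  -386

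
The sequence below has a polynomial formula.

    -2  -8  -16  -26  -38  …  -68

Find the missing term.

-52

Using the first 5 terms:
-6, -8, -10, -12
-2, -2, -2
Constant second difference = -2.
Extend forward: -12 − 2 = -14;  -38 − 14 = -52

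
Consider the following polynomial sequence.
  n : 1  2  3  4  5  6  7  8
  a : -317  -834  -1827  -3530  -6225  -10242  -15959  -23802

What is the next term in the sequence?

-34245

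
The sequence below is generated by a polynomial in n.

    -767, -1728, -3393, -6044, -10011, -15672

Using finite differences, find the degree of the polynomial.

4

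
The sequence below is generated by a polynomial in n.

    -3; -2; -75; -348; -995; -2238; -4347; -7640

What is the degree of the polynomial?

D1: 1, -73, -273, -647, -1243, -2109, -3293
D2: -74, -200, -374, -596, -866, -1184
D3: -126, -174, -222, -270, -318
D4: -48, -48, -48, -48
The fourth differences are constant, so the polynomial has degree 4.

4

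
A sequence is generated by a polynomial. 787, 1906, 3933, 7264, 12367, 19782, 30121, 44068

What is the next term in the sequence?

62379

1119  2027  3331  5103  7415  10339  13947
908  1304  1772  2312  2924  3608
396  468  540  612  684
72  72  72  72
Fourth differences constant at 72.
684 + 72 = 756;  3608 + 756 = 4364;  13947 + 4364 = 18311;  44068 + 18311 = 62379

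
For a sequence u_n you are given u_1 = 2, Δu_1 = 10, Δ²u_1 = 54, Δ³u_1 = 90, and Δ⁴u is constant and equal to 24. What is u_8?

5196

Build the table forward from the leading diagonal:
D4: 24, 24, 24, 24, 24, 24, 24, 24
D3: 90, 114, 138, 162, 186, 210, 234, 258
D2: 54, 144, 258, 396, 558, 744, 954, 1188
D1: 10, 64, 208, 466, 862, 1420, 2164, 3118
u: 2, 12, 76, 284, 750, 1612, 3032, 5196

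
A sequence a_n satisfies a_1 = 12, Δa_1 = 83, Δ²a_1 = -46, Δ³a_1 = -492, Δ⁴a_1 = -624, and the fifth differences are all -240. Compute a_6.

Build the table forward from the leading diagonal:
Δ⁵: -240, -240, -240, -240, -240, -240
Δ⁴: -624, -864, -1104, -1344, -1584, -1824
Δ³: -492, -1116, -1980, -3084, -4428, -6012
Δ²: -46, -538, -1654, -3634, -6718, -11146
Δ: 83, 37, -501, -2155, -5789, -12507
a: 12, 95, 132, -369, -2524, -8313

-8313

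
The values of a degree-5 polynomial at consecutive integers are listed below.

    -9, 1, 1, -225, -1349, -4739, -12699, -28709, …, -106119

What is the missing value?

-57665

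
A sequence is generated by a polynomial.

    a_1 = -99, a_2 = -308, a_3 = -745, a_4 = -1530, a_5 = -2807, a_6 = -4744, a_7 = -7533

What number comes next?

-11390

First differences: -209, -437, -785, -1277, -1937, -2789
Second differences: -228, -348, -492, -660, -852
Third differences: -120, -144, -168, -192
Fourth differences: -24, -24, -24
Fourth differences constant at -24.
-192 − 24 = -216;  -852 − 216 = -1068;  -2789 − 1068 = -3857;  -7533 − 3857 = -11390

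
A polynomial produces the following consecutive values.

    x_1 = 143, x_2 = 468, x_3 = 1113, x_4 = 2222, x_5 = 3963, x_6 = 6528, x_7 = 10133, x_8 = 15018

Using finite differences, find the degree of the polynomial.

4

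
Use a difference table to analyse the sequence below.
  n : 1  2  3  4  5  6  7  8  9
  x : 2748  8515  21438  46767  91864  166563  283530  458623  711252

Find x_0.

First differences: 5767, 12923, 25329, 45097, 74699, 116967, 175093, 252629
Second differences: 7156, 12406, 19768, 29602, 42268, 58126, 77536
Third differences: 5250, 7362, 9834, 12666, 15858, 19410
Fourth differences: 2112, 2472, 2832, 3192, 3552
Fifth differences: 360, 360, 360, 360
The fifth differences are constant at 360.
Work back: 2112 − 360 = 1752;  5250 − 1752 = 3498;  7156 − 3498 = 3658;  5767 − 3658 = 2109;  2748 − 2109 = 639

639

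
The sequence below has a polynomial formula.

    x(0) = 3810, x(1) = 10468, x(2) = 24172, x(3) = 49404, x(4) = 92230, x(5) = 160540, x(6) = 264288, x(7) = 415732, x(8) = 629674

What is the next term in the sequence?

Δ: 6658 , 13704 , 25232 , 42826 , 68310 , 103748 , 151444 , 213942
Δ²: 7046 , 11528 , 17594 , 25484 , 35438 , 47696 , 62498
Δ³: 4482 , 6066 , 7890 , 9954 , 12258 , 14802
Δ⁴: 1584 , 1824 , 2064 , 2304 , 2544
Δ⁵: 240 , 240 , 240 , 240
Constant fifth difference = 240, so extend:
2544 + 240 = 2784;  14802 + 2784 = 17586;  62498 + 17586 = 80084;  213942 + 80084 = 294026;  629674 + 294026 = 923700

923700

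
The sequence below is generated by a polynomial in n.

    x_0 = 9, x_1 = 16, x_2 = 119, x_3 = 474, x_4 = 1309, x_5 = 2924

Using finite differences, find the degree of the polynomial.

D1: 7, 103, 355, 835, 1615
D2: 96, 252, 480, 780
D3: 156, 228, 300
D4: 72, 72
The fourth differences are constant, so the polynomial has degree 4.

4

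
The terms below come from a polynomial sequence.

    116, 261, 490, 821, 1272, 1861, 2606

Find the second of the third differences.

18

Δ: 145, 229, 331, 451, 589, 745
Δ²: 84, 102, 120, 138, 156
Δ³: 18, 18, 18, 18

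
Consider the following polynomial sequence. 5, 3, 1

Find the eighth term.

First differences: -2 , -2
The first differences are constant (-2).
1 − 2 = -1
-1 − 2 = -3
-3 − 2 = -5
-5 − 2 = -7
-7 − 2 = -9

-9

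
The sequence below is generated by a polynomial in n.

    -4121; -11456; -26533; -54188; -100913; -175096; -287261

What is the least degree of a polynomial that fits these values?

5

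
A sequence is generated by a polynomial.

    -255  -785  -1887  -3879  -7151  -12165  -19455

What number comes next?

First differences: -530  -1102  -1992  -3272  -5014  -7290
Second differences: -572  -890  -1280  -1742  -2276
Third differences: -318  -390  -462  -534
Fourth differences: -72  -72  -72
Constant fourth difference = -72, so extend:
-534 − 72 = -606;  -2276 − 606 = -2882;  -7290 − 2882 = -10172;  -19455 − 10172 = -29627

-29627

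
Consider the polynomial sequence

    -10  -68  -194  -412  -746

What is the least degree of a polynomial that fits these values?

3

-58, -126, -218, -334
-68, -92, -116
-24, -24
The third differences are constant, so the polynomial has degree 3.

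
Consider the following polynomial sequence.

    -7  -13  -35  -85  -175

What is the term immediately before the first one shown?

-6  -22  -50  -90
-16  -28  -40
-12  -12
The third differences are constant at -12.
Work back: -16 + 12 = -4;  -6 + 4 = -2;  -7 + 2 = -5

-5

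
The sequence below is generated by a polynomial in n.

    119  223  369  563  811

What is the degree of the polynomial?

D1: 104, 146, 194, 248
D2: 42, 48, 54
D3: 6, 6
The third differences are constant, so the polynomial has degree 3.

3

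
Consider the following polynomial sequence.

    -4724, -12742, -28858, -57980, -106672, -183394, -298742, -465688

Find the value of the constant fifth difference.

-240

Δ: -8018, -16116, -29122, -48692, -76722, -115348, -166946
Δ²: -8098, -13006, -19570, -28030, -38626, -51598
Δ³: -4908, -6564, -8460, -10596, -12972
Δ⁴: -1656, -1896, -2136, -2376
Δ⁵: -240, -240, -240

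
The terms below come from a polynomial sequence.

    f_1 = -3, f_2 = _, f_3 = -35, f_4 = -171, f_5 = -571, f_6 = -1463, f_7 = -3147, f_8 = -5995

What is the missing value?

Using the last 6 terms:
First differences: -136, -400, -892, -1684, -2848
Second differences: -264, -492, -792, -1164
Third differences: -228, -300, -372
Fourth differences: -72, -72
Constant fourth difference = -72.
Extend backward: -228 + 72 = -156;  -264 + 156 = -108;  -136 + 108 = -28;  -35 + 28 = -7

-7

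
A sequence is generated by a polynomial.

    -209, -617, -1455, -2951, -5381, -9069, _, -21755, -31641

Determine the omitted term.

-14387

Using the first 6 terms:
Δ: -408  -838  -1496  -2430  -3688
Δ²: -430  -658  -934  -1258
Δ³: -228  -276  -324
Δ⁴: -48  -48
Constant fourth difference = -48.
Extend forward: -324 − 48 = -372;  -1258 − 372 = -1630;  -3688 − 1630 = -5318;  -9069 − 5318 = -14387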